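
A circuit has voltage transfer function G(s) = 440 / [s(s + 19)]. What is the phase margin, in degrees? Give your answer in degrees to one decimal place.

47.9°

Gain crossover: |G(jω)| = 1 at ω ≈ 17.2 rad/s.
∠G(j17.2) = −90° − arctan(17.2/19) ≈ -132.12°
PM = 180° + (-132.12°) = 47.88°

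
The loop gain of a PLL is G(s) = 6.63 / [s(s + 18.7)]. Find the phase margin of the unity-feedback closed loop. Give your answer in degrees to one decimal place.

88.9°

Gain crossover: |G(jω)| = 1 at ω ≈ 0.354 rad s⁻¹.
∠G(j0.354) = −90° − arctan(0.354/18.7) ≈ -91.09°
PM = 180° + (-91.09°) = 88.91°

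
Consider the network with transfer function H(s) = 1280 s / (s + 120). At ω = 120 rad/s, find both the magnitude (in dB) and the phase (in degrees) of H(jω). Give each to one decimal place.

|j120| = 120
|j120 + 120| = √(120² + 120²) = 169.7
|H(j120)| = 1280 × 120 / 169.7 = 905.1
20 log₁₀(905.1) = 59.13 dB
∠(j120) = 90.00°
∠(j120 + 120) = arctan(120/120) = 45.00°
∠H(j120) = 90.00° − 45.00° = 45.00°

|H| = 59.1 dB, ∠H = 45.0 deg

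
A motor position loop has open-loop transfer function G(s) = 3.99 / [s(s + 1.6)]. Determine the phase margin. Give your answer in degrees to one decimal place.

43.2°

Gain crossover: |G(jω)| = 1 at ω ≈ 1.71 rad/s.
∠G(j1.71) = −90° − arctan(1.71/1.6) ≈ -136.84°
PM = 180° + (-136.84°) = 43.16°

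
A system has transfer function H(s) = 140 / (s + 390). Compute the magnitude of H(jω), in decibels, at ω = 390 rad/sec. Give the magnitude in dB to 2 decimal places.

|j390 + 390| = √(390² + 390²) = 551.5
|H(j390)| = 140 / 551.5 = 0.25383
20 log₁₀(0.25383) = -11.909 dB

-11.91 dB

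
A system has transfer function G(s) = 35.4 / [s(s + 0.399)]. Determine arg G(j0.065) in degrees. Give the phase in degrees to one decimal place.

∠(j0.065 + 0.399) = arctan(0.065/0.399) = 9.25°
∠(j0.065) = 90.00°
∠G(j0.065) = − (9.25° + 90.00°) = -99.25°

-99.3°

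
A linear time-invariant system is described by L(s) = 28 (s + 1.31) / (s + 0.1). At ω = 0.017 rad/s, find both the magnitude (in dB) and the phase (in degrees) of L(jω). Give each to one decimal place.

|j0.017 + 1.31| = √(0.017² + 1.31²) = 1.31
|j0.017 + 0.1| = √(0.017² + 0.1²) = 0.1014
|L(j0.017)| = 28 × 1.31 / 0.1014 = 361.64
20 log₁₀(361.64) = 51.17 dB
∠(j0.017 + 1.31) = arctan(0.017/1.31) = 0.74°
∠(j0.017 + 0.1) = arctan(0.017/0.1) = 9.65°
∠L(j0.017) = 0.74° − 9.65° = -8.90°

|L| = 51.2 dB, ∠L = -8.9 deg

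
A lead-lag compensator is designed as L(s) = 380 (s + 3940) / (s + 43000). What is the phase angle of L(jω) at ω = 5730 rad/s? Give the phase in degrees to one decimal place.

47.9 deg

∠(j5730 + 3940) = arctan(5730/3940) = 55.49°
∠(j5730 + 43000) = arctan(5730/43000) = 7.59°
∠L(j5730) = 55.49° − 7.59° = 47.90°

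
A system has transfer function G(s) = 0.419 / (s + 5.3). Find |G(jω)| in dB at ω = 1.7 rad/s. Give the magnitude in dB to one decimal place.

|j1.7 + 5.3| = √(1.7² + 5.3²) = 5.566
|G(j1.7)| = 0.419 / 5.566 = 0.075279
20 log₁₀(0.075279) = -22.47 dB

-22.5 dB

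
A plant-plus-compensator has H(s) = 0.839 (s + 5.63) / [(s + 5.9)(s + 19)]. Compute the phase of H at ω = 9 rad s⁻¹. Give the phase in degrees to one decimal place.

-24.1°

∠(j9 + 5.63) = arctan(9/5.63) = 57.97°
∠(j9 + 5.9) = arctan(9/5.9) = 56.75°
∠(j9 + 19) = arctan(9/19) = 25.35°
∠H(j9) = 57.97° − (56.75° + 25.35°) = -24.13°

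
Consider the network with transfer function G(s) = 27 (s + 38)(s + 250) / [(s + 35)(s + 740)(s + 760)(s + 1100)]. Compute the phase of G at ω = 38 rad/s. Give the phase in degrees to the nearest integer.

-1°

∠(j38 + 38) = arctan(38/38) = 45.00°
∠(j38 + 250) = arctan(38/250) = 8.64°
∠(j38 + 35) = arctan(38/35) = 47.35°
∠(j38 + 740) = arctan(38/740) = 2.94°
∠(j38 + 760) = arctan(38/760) = 2.86°
∠(j38 + 1100) = arctan(38/1100) = 1.98°
∠G(j38) = 45.00° + 8.64° − (47.35° + 2.94° + 2.86° + 1.98°) = -1.49°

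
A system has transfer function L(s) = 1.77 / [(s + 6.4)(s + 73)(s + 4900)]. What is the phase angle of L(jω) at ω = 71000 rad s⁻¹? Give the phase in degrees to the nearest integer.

∠(j71000 + 6.4) = arctan(71000/6.4) = 89.99°
∠(j71000 + 73) = arctan(71000/73) = 89.94°
∠(j71000 + 4900) = arctan(71000/4900) = 86.05°
∠L(j71000) = − (89.99° + 89.94° + 86.05°) = -265.99°

-266°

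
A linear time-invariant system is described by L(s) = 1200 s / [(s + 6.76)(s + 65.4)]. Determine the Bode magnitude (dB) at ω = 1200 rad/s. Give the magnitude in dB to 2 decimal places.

-0.01 dB

|j1200| = 1200
|j1200 + 6.76| = √(1200² + 6.76²) = 1200
|j1200 + 65.4| = √(1200² + 65.4²) = 1202
|L(j1200)| = 1200 × 1200 / (1200 × 1202) = 0.9985
20 log₁₀(0.9985) = -0.013 dB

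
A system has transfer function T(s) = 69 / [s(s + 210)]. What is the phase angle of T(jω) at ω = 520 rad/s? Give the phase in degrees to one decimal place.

-158.0°

∠(j520 + 210) = arctan(520/210) = 68.01°
∠(j520) = 90.00°
∠T(j520) = − (68.01° + 90.00°) = -158.01°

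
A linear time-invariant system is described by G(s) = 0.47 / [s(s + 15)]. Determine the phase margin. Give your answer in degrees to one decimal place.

89.9°

Gain crossover: |G(jω)| = 1 at ω ≈ 0.0313 rad/s.
∠G(j0.0313) = −90° − arctan(0.0313/15) ≈ -90.12°
PM = 180° + (-90.12°) = 89.88°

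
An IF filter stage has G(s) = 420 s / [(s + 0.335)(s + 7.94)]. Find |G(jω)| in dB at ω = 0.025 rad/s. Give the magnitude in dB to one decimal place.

11.9 dB

|j0.025| = 0.025
|j0.025 + 0.335| = √(0.025² + 0.335²) = 0.3359
|j0.025 + 7.94| = √(0.025² + 7.94²) = 7.94
|G(j0.025)| = 420 × 0.025 / (0.3359 × 7.94) = 3.9366
20 log₁₀(3.9366) = 11.90 dB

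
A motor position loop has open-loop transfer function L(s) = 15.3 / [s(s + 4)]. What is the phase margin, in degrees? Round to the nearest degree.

53°

Gain crossover: |L(jω)| = 1 at ω ≈ 3.04 rad s⁻¹.
∠L(j3.04) = −90° − arctan(3.04/4) ≈ -127.27°
PM = 180° + (-127.27°) = 52.73°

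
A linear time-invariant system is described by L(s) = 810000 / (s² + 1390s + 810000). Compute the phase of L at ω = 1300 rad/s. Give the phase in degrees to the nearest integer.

-116°

∠[(j1300)² + 1390(j1300) + 810000] = ∠[-8.8e+05 + j1.807e+06] = 115.97°
∠L(j1300) = −115.97° = -115.97°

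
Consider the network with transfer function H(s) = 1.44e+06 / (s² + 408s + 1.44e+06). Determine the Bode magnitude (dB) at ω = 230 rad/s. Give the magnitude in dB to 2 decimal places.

0.31 dB

|(j230)² + 408(j230) + 1.44e+06| = |1.3871e+06 + j93840| = 1.39e+06
|H(j230)| = 1.44e+06 / 1.39e+06 = 1.0358
20 log₁₀(1.0358) = 0.305 dB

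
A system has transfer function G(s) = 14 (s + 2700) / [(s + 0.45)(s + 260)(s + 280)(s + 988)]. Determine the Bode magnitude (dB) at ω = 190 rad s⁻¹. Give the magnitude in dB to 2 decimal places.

|j190 + 2700| = √(190² + 2700²) = 2707
|j190 + 0.45| = √(190² + 0.45²) = 190
|j190 + 260| = √(190² + 260²) = 322
|j190 + 280| = √(190² + 280²) = 338.4
|j190 + 988| = √(190² + 988²) = 1006
|G(j190)| = 14 × 2707 / (190 × 322 × 338.4 × 1006) = 1.8192e-06
20 log₁₀(1.8192e-06) = -114.803 dB

-114.80 dB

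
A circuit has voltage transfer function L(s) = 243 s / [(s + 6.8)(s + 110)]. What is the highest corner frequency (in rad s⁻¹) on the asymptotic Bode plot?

Break frequencies occur at each pole and zero magnitude: 6.8 rad s⁻¹, 110 rad s⁻¹.
The highest is 110 rad s⁻¹.

110 rad s⁻¹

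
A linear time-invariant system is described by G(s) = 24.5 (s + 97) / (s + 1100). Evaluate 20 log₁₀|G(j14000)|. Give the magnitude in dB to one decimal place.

|j14000 + 97| = √(14000² + 97²) = 1.4e+04
|j14000 + 1100| = √(14000² + 1100²) = 1.404e+04
|G(j14000)| = 24.5 × 1.4e+04 / 1.404e+04 = 24.425
20 log₁₀(24.425) = 27.76 dB

27.8 dB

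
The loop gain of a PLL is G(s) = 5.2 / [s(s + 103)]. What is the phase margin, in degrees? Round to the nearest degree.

Gain crossover: |G(jω)| = 1 at ω ≈ 0.0505 rad s⁻¹.
∠G(j0.0505) = −90° − arctan(0.0505/103) ≈ -90.03°
PM = 180° + (-90.03°) = 89.97°

90 deg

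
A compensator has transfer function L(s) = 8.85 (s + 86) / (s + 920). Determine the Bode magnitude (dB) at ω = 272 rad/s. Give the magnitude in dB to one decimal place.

|j272 + 86| = √(272² + 86²) = 285.3
|j272 + 920| = √(272² + 920²) = 959.4
|L(j272)| = 8.85 × 285.3 / 959.4 = 2.6316
20 log₁₀(2.6316) = 8.40 dB

8.4 dB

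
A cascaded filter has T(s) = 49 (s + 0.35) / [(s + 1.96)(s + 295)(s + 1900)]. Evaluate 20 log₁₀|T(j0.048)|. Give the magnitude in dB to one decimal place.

-96.1 dB

|j0.048 + 0.35| = √(0.048² + 0.35²) = 0.3533
|j0.048 + 1.96| = √(0.048² + 1.96²) = 1.961
|j0.048 + 295| = √(0.048² + 295²) = 295
|j0.048 + 1900| = √(0.048² + 1900²) = 1900
|T(j0.048)| = 49 × 0.3533 / (1.961 × 295 × 1900) = 1.5752e-05
20 log₁₀(1.5752e-05) = -96.05 dB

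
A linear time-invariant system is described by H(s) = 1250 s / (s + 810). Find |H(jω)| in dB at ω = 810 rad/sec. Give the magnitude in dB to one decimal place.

58.9 dB

|j810| = 810
|j810 + 810| = √(810² + 810²) = 1146
|H(j810)| = 1250 × 810 / 1146 = 883.88
20 log₁₀(883.88) = 58.93 dB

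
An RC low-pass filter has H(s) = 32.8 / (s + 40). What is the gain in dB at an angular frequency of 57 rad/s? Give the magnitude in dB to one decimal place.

|j57 + 40| = √(57² + 40²) = 69.63
|H(j57)| = 32.8 / 69.63 = 0.47103
20 log₁₀(0.47103) = -6.54 dB

-6.5 dB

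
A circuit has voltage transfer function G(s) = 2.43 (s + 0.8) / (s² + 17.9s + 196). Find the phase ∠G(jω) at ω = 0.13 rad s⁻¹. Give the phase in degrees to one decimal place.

∠(j0.13 + 0.8) = arctan(0.13/0.8) = 9.23°
∠[(j0.13)² + 17.9(j0.13) + 196] = ∠[195.98 + j2.327] = 0.68°
∠G(j0.13) = 9.23° − 0.68° = 8.55°

8.5 deg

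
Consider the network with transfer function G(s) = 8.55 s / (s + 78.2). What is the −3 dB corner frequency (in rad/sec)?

78.2 rad/sec

For a single-pole high-pass, the −3 dB point is at the pole: ω = 78.2 rad/sec.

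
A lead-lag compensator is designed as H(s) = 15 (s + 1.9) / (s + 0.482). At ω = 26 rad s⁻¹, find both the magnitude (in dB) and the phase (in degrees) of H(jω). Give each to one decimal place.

|j26 + 1.9| = √(26² + 1.9²) = 26.07
|j26 + 0.482| = √(26² + 0.482²) = 26
|H(j26)| = 15 × 26.07 / 26 = 15.037
20 log₁₀(15.037) = 23.54 dB
∠(j26 + 1.9) = arctan(26/1.9) = 85.82°
∠(j26 + 0.482) = arctan(26/0.482) = 88.94°
∠H(j26) = 85.82° − 88.94° = -3.12°

|H| = 23.5 dB, ∠H = -3.1 deg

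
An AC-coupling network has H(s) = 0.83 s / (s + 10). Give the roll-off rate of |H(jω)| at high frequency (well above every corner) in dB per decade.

0 dB/decade

With 1 zero and 1 pole, the high-frequency asymptotic slope is 20 × (1 − 1) = 0 dB/decade.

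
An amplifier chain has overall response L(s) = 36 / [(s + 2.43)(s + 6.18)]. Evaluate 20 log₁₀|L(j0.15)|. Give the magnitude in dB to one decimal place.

|j0.15 + 2.43| = √(0.15² + 2.43²) = 2.435
|j0.15 + 6.18| = √(0.15² + 6.18²) = 6.182
|L(j0.15)| = 36 / (2.435 × 6.182) = 2.392
20 log₁₀(2.392) = 7.58 dB

7.6 dB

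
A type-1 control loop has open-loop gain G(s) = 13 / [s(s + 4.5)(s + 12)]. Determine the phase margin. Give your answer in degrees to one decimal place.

85.8 deg

Gain crossover: |G(jω)| = 1 at ω ≈ 0.24 rad/sec.
∠G(j0.24) = −90° − arctan(0.24/4.5) − arctan(0.24/12) ≈ -94.20°
PM = 180° + (-94.20°) = 85.80°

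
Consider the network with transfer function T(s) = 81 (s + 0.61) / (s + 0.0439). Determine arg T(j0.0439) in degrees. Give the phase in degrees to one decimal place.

-40.9°

∠(j0.0439 + 0.61) = arctan(0.0439/0.61) = 4.12°
∠(j0.0439 + 0.0439) = arctan(0.0439/0.0439) = 45.00°
∠T(j0.0439) = 4.12° − 45.00° = -40.88°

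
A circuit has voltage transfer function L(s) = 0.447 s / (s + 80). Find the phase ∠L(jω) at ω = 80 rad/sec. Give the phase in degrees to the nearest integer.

∠(j80) = 90.00°
∠(j80 + 80) = arctan(80/80) = 45.00°
∠L(j80) = 90.00° − 45.00° = 45.00°

45°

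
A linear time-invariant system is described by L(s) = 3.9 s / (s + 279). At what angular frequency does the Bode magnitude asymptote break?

279 rad/sec

The single real pole at s = −279 gives a corner at ω = 279 rad/sec.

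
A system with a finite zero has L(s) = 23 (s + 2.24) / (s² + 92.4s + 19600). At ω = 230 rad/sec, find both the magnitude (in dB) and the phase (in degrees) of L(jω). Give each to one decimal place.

|j230 + 2.24| = √(230² + 2.24²) = 230
|(j230)² + 92.4(j230) + 19600| = |-33300 + j21252| = 3.95e+04
|L(j230)| = 23 × 230 / 3.95e+04 = 0.13392
20 log₁₀(0.13392) = -17.46 dB
∠(j230 + 2.24) = arctan(230/2.24) = 89.44°
∠[(j230)² + 92.4(j230) + 19600] = ∠[-33300 + j21252] = 147.45°
∠L(j230) = 89.44° − 147.45° = -58.01°

|L| = -17.5 dB, ∠L = -58.0°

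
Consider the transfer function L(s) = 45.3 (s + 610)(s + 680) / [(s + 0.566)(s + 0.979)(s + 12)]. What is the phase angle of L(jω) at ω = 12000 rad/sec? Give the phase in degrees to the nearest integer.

∠(j12000 + 610) = arctan(12000/610) = 87.09°
∠(j12000 + 680) = arctan(12000/680) = 86.76°
∠(j12000 + 0.566) = arctan(12000/0.566) = 90.00°
∠(j12000 + 0.979) = arctan(12000/0.979) = 90.00°
∠(j12000 + 12) = arctan(12000/12) = 89.94°
∠L(j12000) = 87.09° + 86.76° − (90.00° + 90.00° + 89.94°) = -96.09°

-96°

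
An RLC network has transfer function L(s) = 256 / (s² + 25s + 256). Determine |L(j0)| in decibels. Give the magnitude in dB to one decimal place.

L(0) = 256 / 256 = 1
20 log₁₀(1) = 0.00 dB

0.0 dB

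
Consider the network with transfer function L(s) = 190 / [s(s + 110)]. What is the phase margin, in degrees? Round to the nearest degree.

89 deg

Gain crossover: |L(jω)| = 1 at ω ≈ 1.73 rad/s.
∠L(j1.73) = −90° − arctan(1.73/110) ≈ -90.90°
PM = 180° + (-90.90°) = 89.10°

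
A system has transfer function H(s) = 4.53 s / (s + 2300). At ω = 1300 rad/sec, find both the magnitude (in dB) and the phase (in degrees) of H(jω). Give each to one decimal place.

|j1300| = 1300
|j1300 + 2300| = √(1300² + 2300²) = 2642
|H(j1300)| = 4.53 × 1300 / 2642 = 2.229
20 log₁₀(2.229) = 6.96 dB
∠(j1300) = 90.00°
∠(j1300 + 2300) = arctan(1300/2300) = 29.48°
∠H(j1300) = 90.00° − 29.48° = 60.52°

|H| = 7.0 dB, ∠H = 60.5°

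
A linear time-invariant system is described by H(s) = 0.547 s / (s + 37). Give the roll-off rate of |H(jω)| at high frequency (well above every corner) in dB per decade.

With 1 zero and 1 pole, the high-frequency asymptotic slope is 20 × (1 − 1) = 0 dB/decade.

0 dB/decade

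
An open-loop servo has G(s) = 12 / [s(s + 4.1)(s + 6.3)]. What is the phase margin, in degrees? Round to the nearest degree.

79°

Gain crossover: |G(jω)| = 1 at ω ≈ 0.46 rad/s.
∠G(j0.46) = −90° − arctan(0.46/4.1) − arctan(0.46/6.3) ≈ -100.59°
PM = 180° + (-100.59°) = 79.41°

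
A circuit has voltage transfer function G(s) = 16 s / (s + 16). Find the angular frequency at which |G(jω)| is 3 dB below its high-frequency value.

For a single-pole high-pass, the −3 dB point is at the pole: ω = 16 rad s⁻¹.

16 rad s⁻¹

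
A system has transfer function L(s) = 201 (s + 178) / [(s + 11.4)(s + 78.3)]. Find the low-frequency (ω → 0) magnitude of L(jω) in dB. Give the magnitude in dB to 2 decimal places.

L(0) = 201 × 178 / (11.4 × 78.3) = 40.082
20 log₁₀(40.082) = 32.059 dB

32.06 dB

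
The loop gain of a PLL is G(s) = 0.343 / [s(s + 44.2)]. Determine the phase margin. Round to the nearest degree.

Gain crossover: |G(jω)| = 1 at ω ≈ 0.00776 rad/s.
∠G(j0.00776) = −90° − arctan(0.00776/44.2) ≈ -90.01°
PM = 180° + (-90.01°) = 89.99°

90°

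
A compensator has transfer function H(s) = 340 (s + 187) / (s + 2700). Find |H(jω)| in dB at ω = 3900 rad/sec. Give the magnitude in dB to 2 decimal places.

|j3900 + 187| = √(3900² + 187²) = 3904
|j3900 + 2700| = √(3900² + 2700²) = 4743
|H(j3900)| = 340 × 3904 / 4743 = 279.87
20 log₁₀(279.87) = 48.939 dB

48.94 dB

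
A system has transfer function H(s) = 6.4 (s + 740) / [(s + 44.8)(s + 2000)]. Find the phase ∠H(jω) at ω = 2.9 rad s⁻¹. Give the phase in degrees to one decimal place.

∠(j2.9 + 740) = arctan(2.9/740) = 0.22°
∠(j2.9 + 44.8) = arctan(2.9/44.8) = 3.70°
∠(j2.9 + 2000) = arctan(2.9/2000) = 0.08°
∠H(j2.9) = 0.22° − (3.70° + 0.08°) = -3.56°

-3.6°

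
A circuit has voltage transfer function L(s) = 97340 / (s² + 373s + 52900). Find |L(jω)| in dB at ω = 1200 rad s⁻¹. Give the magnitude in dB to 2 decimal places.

|(j1200)² + 373(j1200) + 52900| = |-1.3871e+06 + j4.476e+05| = 1.458e+06
|L(j1200)| = 97340 / 1.458e+06 = 0.066784
20 log₁₀(0.066784) = -23.507 dB

-23.51 dB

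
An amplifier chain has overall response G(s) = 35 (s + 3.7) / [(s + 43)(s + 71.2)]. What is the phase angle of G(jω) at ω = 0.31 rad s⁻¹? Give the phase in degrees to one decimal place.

∠(j0.31 + 3.7) = arctan(0.31/3.7) = 4.79°
∠(j0.31 + 43) = arctan(0.31/43) = 0.41°
∠(j0.31 + 71.2) = arctan(0.31/71.2) = 0.25°
∠G(j0.31) = 4.79° − (0.41° + 0.25°) = 4.13°

4.1°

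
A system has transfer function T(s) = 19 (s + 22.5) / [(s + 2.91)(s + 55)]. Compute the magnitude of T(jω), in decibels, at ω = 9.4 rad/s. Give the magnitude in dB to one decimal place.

-1.5 dB

|j9.4 + 22.5| = √(9.4² + 22.5²) = 24.38
|j9.4 + 2.91| = √(9.4² + 2.91²) = 9.84
|j9.4 + 55| = √(9.4² + 55²) = 55.8
|T(j9.4)| = 19 × 24.38 / (9.84 × 55.8) = 0.84383
20 log₁₀(0.84383) = -1.47 dB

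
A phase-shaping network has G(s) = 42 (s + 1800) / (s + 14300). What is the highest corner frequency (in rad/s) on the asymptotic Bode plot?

14300 rad/s

Break frequencies occur at each pole and zero magnitude: 1800 rad/s, 14300 rad/s.
The highest is 14300 rad/s.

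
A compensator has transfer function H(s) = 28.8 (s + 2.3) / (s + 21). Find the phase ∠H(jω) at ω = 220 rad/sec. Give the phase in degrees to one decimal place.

4.9 deg

∠(j220 + 2.3) = arctan(220/2.3) = 89.40°
∠(j220 + 21) = arctan(220/21) = 84.55°
∠H(j220) = 89.40° − 84.55° = 4.85°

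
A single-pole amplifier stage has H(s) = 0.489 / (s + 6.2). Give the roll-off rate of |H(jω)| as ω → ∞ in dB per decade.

-20 dB/decade

With 0 zeros and 1 pole, the high-frequency asymptotic slope is 20 × (0 − 1) = -20 dB/decade.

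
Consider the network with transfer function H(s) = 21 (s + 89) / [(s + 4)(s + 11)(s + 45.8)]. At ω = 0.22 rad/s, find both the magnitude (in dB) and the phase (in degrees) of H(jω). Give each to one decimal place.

|j0.22 + 89| = √(0.22² + 89²) = 89
|j0.22 + 4| = √(0.22² + 4²) = 4.006
|j0.22 + 11| = √(0.22² + 11²) = 11
|j0.22 + 45.8| = √(0.22² + 45.8²) = 45.8
|H(j0.22)| = 21 × 89 / (4.006 × 11 × 45.8) = 0.92586
20 log₁₀(0.92586) = -0.67 dB
∠(j0.22 + 89) = arctan(0.22/89) = 0.14°
∠(j0.22 + 4) = arctan(0.22/4) = 3.15°
∠(j0.22 + 11) = arctan(0.22/11) = 1.15°
∠(j0.22 + 45.8) = arctan(0.22/45.8) = 0.28°
∠H(j0.22) = 0.14° − (3.15° + 1.15° + 0.28°) = -4.43°

|H| = -0.7 dB, ∠H = -4.4°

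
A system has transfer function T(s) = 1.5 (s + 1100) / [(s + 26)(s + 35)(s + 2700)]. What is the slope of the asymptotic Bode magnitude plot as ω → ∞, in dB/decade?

With 1 zero and 3 poles, the high-frequency asymptotic slope is 20 × (1 − 3) = -40 dB/decade.

-40 dB/decade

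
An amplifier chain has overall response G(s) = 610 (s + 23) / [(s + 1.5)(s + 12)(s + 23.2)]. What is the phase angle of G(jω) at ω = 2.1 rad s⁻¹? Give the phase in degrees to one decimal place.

-64.3°

∠(j2.1 + 23) = arctan(2.1/23) = 5.22°
∠(j2.1 + 1.5) = arctan(2.1/1.5) = 54.46°
∠(j2.1 + 12) = arctan(2.1/12) = 9.93°
∠(j2.1 + 23.2) = arctan(2.1/23.2) = 5.17°
∠G(j2.1) = 5.22° − (54.46° + 9.93° + 5.17°) = -64.34°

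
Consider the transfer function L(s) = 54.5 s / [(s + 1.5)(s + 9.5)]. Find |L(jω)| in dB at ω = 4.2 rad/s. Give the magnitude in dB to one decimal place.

|j4.2| = 4.2
|j4.2 + 1.5| = √(4.2² + 1.5²) = 4.46
|j4.2 + 9.5| = √(4.2² + 9.5²) = 10.39
|L(j4.2)| = 54.5 × 4.2 / (4.46 × 10.39) = 4.9413
20 log₁₀(4.9413) = 13.88 dB

13.9 dB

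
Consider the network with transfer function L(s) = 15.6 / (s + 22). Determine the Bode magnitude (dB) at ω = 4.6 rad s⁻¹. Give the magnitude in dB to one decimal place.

|j4.6 + 22| = √(4.6² + 22²) = 22.48
|L(j4.6)| = 15.6 / 22.48 = 0.69408
20 log₁₀(0.69408) = -3.17 dB

-3.2 dB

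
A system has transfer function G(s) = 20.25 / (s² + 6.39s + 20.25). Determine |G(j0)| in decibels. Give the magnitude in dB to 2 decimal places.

G(0) = 20.25 / 20.25 = 1
20 log₁₀(1) = 0.000 dB

0.00 dB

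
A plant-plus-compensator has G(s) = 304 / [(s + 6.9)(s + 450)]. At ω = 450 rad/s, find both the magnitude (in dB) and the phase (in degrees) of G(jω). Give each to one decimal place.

|j450 + 6.9| = √(450² + 6.9²) = 450.1
|j450 + 450| = √(450² + 450²) = 636.4
|G(j450)| = 304 / (450.1 × 636.4) = 0.0010614
20 log₁₀(0.0010614) = -59.48 dB
∠(j450 + 6.9) = arctan(450/6.9) = 89.12°
∠(j450 + 450) = arctan(450/450) = 45.00°
∠G(j450) = − (89.12° + 45.00°) = -134.12°

|G| = -59.5 dB, ∠G = -134.1 deg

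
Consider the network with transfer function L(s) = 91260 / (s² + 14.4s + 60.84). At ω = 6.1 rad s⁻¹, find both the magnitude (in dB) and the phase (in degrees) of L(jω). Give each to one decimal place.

|L| = 60.0 dB, ∠L = -74.9°

|(j6.1)² + 14.4(j6.1) + 60.84| = |23.63 + j87.84| = 90.96
|L(j6.1)| = 91260 / 90.96 = 1003.3
20 log₁₀(1003.3) = 60.03 dB
∠[(j6.1)² + 14.4(j6.1) + 60.84] = ∠[23.63 + j87.84] = 74.94°
∠L(j6.1) = −74.94° = -74.94°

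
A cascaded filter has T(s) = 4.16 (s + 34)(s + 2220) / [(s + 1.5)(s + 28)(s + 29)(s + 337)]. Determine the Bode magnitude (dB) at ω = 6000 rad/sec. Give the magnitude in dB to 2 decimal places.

-138.20 dB

|j6000 + 34| = √(6000² + 34²) = 6000
|j6000 + 2220| = √(6000² + 2220²) = 6398
|j6000 + 1.5| = √(6000² + 1.5²) = 6000
|j6000 + 28| = √(6000² + 28²) = 6000
|j6000 + 29| = √(6000² + 29²) = 6000
|j6000 + 337| = √(6000² + 337²) = 6009
|T(j6000)| = 4.16 × 6000 × 6398 / (6000 × 6000 × 6000 × 6009) = 1.2302e-07
20 log₁₀(1.2302e-07) = -138.201 dB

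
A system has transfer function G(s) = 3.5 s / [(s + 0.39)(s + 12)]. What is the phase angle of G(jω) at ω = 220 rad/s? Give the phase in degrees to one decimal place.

∠(j220) = 90.00°
∠(j220 + 0.39) = arctan(220/0.39) = 89.90°
∠(j220 + 12) = arctan(220/12) = 86.88°
∠G(j220) = 90.00° − (89.90° + 86.88°) = -86.78°

-86.8°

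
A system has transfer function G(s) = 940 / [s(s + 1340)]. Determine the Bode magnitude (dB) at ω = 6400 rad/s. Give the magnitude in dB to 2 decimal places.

-92.97 dB

|j6400 + 1340| = √(6400² + 1340²) = 6539
|j6400| = 6400
|G(j6400)| = 940 / (6539 × 6400) = 2.2462e-05
20 log₁₀(2.2462e-05) = -92.971 dB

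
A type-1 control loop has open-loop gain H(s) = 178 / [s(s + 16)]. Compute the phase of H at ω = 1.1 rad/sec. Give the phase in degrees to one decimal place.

-93.9°

∠(j1.1 + 16) = arctan(1.1/16) = 3.93°
∠(j1.1) = 90.00°
∠H(j1.1) = − (3.93° + 90.00°) = -93.93°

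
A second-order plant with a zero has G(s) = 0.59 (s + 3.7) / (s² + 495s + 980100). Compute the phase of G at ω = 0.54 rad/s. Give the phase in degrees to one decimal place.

∠(j0.54 + 3.7) = arctan(0.54/3.7) = 8.30°
∠[(j0.54)² + 495(j0.54) + 980100] = ∠[9.801e+05 + j267.3] = 0.02°
∠G(j0.54) = 8.30° − 0.02° = 8.29°

8.3°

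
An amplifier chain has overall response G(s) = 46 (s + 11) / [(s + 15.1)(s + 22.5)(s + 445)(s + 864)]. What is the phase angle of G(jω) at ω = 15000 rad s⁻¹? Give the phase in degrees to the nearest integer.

-265°

∠(j15000 + 11) = arctan(15000/11) = 89.96°
∠(j15000 + 15.1) = arctan(15000/15.1) = 89.94°
∠(j15000 + 22.5) = arctan(15000/22.5) = 89.91°
∠(j15000 + 445) = arctan(15000/445) = 88.30°
∠(j15000 + 864) = arctan(15000/864) = 86.70°
∠G(j15000) = 89.96° − (89.94° + 89.91° + 88.30° + 86.70°) = -264.90°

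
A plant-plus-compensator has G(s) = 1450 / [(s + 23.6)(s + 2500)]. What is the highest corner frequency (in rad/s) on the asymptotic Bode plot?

2500 rad/s

Break frequencies occur at each pole and zero magnitude: 23.6 rad/s, 2500 rad/s.
The highest is 2500 rad/s.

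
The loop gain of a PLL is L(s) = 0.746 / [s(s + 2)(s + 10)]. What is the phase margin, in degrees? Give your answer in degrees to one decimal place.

Gain crossover: |L(jω)| = 1 at ω ≈ 0.0373 rad/sec.
∠L(j0.0373) = −90° − arctan(0.0373/2) − arctan(0.0373/10) ≈ -91.28°
PM = 180° + (-91.28°) = 88.72°

88.7°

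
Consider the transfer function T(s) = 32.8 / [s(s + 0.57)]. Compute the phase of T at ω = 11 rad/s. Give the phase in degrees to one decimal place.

∠(j11 + 0.57) = arctan(11/0.57) = 87.03°
∠(j11) = 90.00°
∠T(j11) = − (87.03° + 90.00°) = -177.03°

-177.0°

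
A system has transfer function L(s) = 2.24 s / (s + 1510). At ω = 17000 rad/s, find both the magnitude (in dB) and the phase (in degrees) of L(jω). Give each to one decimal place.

|L| = 7.0 dB, ∠L = 5.1 deg

|j17000| = 1.7e+04
|j17000 + 1510| = √(17000² + 1510²) = 1.707e+04
|L(j17000)| = 2.24 × 1.7e+04 / 1.707e+04 = 2.2312
20 log₁₀(2.2312) = 6.97 dB
∠(j17000) = 90.00°
∠(j17000 + 1510) = arctan(17000/1510) = 84.92°
∠L(j17000) = 90.00° − 84.92° = 5.08°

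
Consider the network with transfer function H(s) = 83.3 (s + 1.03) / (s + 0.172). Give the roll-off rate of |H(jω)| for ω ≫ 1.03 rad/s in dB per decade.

0 dB/decade

With 1 zero and 1 pole, the high-frequency asymptotic slope is 20 × (1 − 1) = 0 dB/decade.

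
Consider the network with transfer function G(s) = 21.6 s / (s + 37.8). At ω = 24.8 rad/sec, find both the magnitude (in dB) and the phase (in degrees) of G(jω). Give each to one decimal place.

|G| = 21.5 dB, ∠G = 56.7 deg

|j24.8| = 24.8
|j24.8 + 37.8| = √(24.8² + 37.8²) = 45.21
|G(j24.8)| = 21.6 × 24.8 / 45.21 = 11.849
20 log₁₀(11.849) = 21.47 dB
∠(j24.8) = 90.00°
∠(j24.8 + 37.8) = arctan(24.8/37.8) = 33.27°
∠G(j24.8) = 90.00° − 33.27° = 56.73°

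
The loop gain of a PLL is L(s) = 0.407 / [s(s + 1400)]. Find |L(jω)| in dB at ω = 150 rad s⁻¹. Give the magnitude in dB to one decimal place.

|j150 + 1400| = √(150² + 1400²) = 1408
|j150| = 150
|L(j150)| = 0.407 / (1408 × 150) = 1.9271e-06
20 log₁₀(1.9271e-06) = -114.30 dB

-114.3 dB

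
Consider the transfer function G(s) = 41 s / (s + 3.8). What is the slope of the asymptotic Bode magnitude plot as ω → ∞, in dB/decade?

0 dB/decade

With 1 zero and 1 pole, the high-frequency asymptotic slope is 20 × (1 − 1) = 0 dB/decade.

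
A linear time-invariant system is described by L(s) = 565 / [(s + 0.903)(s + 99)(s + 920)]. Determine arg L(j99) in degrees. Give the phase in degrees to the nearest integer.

-141 deg

∠(j99 + 0.903) = arctan(99/0.903) = 89.48°
∠(j99 + 99) = arctan(99/99) = 45.00°
∠(j99 + 920) = arctan(99/920) = 6.14°
∠L(j99) = − (89.48° + 45.00° + 6.14°) = -140.62°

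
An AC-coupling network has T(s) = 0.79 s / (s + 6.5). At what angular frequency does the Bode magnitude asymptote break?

6.5 rad/s

The single real pole at s = −6.5 gives a corner at ω = 6.5 rad/s.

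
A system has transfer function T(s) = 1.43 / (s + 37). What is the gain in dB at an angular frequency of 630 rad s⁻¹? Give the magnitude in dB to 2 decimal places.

|j630 + 37| = √(630² + 37²) = 631.1
|T(j630)| = 1.43 / 631.1 = 0.0022659
20 log₁₀(0.0022659) = -52.895 dB

-52.90 dB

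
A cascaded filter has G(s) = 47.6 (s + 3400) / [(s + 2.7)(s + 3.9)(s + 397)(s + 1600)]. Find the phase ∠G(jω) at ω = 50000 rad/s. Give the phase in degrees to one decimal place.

∠(j50000 + 3400) = arctan(50000/3400) = 86.11°
∠(j50000 + 2.7) = arctan(50000/2.7) = 90.00°
∠(j50000 + 3.9) = arctan(50000/3.9) = 90.00°
∠(j50000 + 397) = arctan(50000/397) = 89.55°
∠(j50000 + 1600) = arctan(50000/1600) = 88.17°
∠G(j50000) = 86.11° − (90.00° + 90.00° + 89.55° + 88.17°) = -271.59°

-271.6°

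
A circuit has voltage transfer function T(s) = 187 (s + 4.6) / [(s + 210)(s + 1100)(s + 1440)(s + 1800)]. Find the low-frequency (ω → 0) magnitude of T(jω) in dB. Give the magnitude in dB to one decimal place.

T(0) = 187 × 4.6 / (210 × 1100 × 1440 × 1800) = 1.4367e-09
20 log₁₀(1.4367e-09) = -176.85 dB

-176.9 dB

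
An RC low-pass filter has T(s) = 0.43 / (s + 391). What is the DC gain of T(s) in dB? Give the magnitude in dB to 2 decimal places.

T(0) = 0.43 / 391 = 0.0010997
20 log₁₀(0.0010997) = -59.174 dB

-59.17 dB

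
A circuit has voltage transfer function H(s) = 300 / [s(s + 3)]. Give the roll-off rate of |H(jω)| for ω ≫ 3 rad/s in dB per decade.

With 0 zeros and 2 poles, the high-frequency asymptotic slope is 20 × (0 − 2) = -40 dB/decade.

-40 dB/decade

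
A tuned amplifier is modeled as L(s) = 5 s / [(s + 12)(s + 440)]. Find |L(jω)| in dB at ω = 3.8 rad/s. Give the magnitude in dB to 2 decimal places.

|j3.8| = 3.8
|j3.8 + 12| = √(3.8² + 12²) = 12.59
|j3.8 + 440| = √(3.8² + 440²) = 440
|L(j3.8)| = 5 × 3.8 / (12.59 × 440) = 0.0034305
20 log₁₀(0.0034305) = -49.293 dB

-49.29 dB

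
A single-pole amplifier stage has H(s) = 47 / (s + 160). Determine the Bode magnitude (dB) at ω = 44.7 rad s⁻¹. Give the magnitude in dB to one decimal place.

-11.0 dB

|j44.7 + 160| = √(44.7² + 160²) = 166.1
|H(j44.7)| = 47 / 166.1 = 0.28292
20 log₁₀(0.28292) = -10.97 dB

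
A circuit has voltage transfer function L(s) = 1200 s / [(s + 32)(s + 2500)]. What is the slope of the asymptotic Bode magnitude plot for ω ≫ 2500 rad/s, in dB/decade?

-20 dB/decade

With 1 zero and 2 poles, the high-frequency asymptotic slope is 20 × (1 − 2) = -20 dB/decade.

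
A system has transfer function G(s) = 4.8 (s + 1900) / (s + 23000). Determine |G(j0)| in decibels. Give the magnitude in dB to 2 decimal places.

-8.03 dB

G(0) = 4.8 × 1900 / 23000 = 0.39652
20 log₁₀(0.39652) = -8.035 dB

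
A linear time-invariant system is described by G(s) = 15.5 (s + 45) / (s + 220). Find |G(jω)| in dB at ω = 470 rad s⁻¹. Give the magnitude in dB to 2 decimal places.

22.99 dB

|j470 + 45| = √(470² + 45²) = 472.1
|j470 + 220| = √(470² + 220²) = 518.9
|G(j470)| = 15.5 × 472.1 / 518.9 = 14.102
20 log₁₀(14.102) = 22.986 dB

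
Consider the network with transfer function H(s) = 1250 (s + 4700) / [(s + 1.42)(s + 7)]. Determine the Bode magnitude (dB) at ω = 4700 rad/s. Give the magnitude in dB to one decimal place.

|j4700 + 4700| = √(4700² + 4700²) = 6647
|j4700 + 1.42| = √(4700² + 1.42²) = 4700
|j4700 + 7| = √(4700² + 7²) = 4700
|H(j4700)| = 1250 × 6647 / (4700 × 4700) = 0.37612
20 log₁₀(0.37612) = -8.49 dB

-8.5 dB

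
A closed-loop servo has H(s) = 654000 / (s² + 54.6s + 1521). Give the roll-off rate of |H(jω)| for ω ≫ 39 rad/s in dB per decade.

-40 dB/decade

With 0 zeros and 2 poles, the high-frequency asymptotic slope is 20 × (0 − 2) = -40 dB/decade.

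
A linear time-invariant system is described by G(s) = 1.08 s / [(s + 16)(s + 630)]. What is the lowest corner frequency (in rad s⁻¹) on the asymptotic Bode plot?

Break frequencies occur at each pole and zero magnitude: 16 rad s⁻¹, 630 rad s⁻¹.
The lowest is 16 rad s⁻¹.

16 rad s⁻¹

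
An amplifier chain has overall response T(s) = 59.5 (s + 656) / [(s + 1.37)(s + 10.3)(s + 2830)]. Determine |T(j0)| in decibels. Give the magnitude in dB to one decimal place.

-0.2 dB

T(0) = 59.5 × 656 / (1.37 × 10.3 × 2830) = 0.97741
20 log₁₀(0.97741) = -0.20 dB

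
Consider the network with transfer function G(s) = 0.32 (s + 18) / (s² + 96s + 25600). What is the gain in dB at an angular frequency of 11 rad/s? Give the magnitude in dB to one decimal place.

-71.5 dB

|j11 + 18| = √(11² + 18²) = 21.1
|(j11)² + 96(j11) + 25600| = |25479 + j1056| = 2.55e+04
|G(j11)| = 0.32 × 21.1 / 2.55e+04 = 0.00026471
20 log₁₀(0.00026471) = -71.54 dB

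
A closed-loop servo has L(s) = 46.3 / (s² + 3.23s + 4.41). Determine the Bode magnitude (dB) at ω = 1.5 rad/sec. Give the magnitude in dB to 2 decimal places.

18.82 dB

|(j1.5)² + 3.23(j1.5) + 4.41| = |2.16 + j4.845| = 5.305
|L(j1.5)| = 46.3 / 5.305 = 8.7281
20 log₁₀(8.7281) = 18.818 dB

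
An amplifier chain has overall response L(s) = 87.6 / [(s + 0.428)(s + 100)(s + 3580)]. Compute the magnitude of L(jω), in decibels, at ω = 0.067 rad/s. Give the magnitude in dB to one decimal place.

|j0.067 + 0.428| = √(0.067² + 0.428²) = 0.4332
|j0.067 + 100| = √(0.067² + 100²) = 100
|j0.067 + 3580| = √(0.067² + 3580²) = 3580
|L(j0.067)| = 87.6 / (0.4332 × 100 × 3580) = 0.00056483
20 log₁₀(0.00056483) = -64.96 dB

-65.0 dB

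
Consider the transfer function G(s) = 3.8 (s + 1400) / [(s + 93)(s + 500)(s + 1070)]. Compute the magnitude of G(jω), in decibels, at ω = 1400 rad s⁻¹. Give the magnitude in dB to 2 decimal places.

|j1400 + 1400| = √(1400² + 1400²) = 1980
|j1400 + 93| = √(1400² + 93²) = 1403
|j1400 + 500| = √(1400² + 500²) = 1487
|j1400 + 1070| = √(1400² + 1070²) = 1762
|G(j1400)| = 3.8 × 1980 / (1403 × 1487 × 1762) = 2.047e-06
20 log₁₀(2.047e-06) = -113.778 dB

-113.78 dB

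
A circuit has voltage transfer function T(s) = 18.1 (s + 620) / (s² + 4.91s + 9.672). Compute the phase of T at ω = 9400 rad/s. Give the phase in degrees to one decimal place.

-93.7°

∠(j9400 + 620) = arctan(9400/620) = 86.23°
∠[(j9400)² + 4.91(j9400) + 9.672] = ∠[-8.836e+07 + j46154] = 179.97°
∠T(j9400) = 86.23° − 179.97° = -93.74°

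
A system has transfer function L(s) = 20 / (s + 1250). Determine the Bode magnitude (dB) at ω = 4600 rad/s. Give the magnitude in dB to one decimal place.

-47.5 dB

|j4600 + 1250| = √(4600² + 1250²) = 4767
|L(j4600)| = 20 / 4767 = 0.0041957
20 log₁₀(0.0041957) = -47.54 dB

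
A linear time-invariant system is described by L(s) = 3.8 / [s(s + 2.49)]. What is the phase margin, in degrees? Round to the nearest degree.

Gain crossover: |L(jω)| = 1 at ω ≈ 1.34 rad/s.
∠L(j1.34) = −90° − arctan(1.34/2.49) ≈ -118.34°
PM = 180° + (-118.34°) = 61.66°

62 deg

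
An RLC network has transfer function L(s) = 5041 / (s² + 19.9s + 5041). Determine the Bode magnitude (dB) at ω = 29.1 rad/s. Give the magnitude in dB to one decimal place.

|(j29.1)² + 19.9(j29.1) + 5041| = |4194.2 + j579.09| = 4234
|L(j29.1)| = 5041 / 4234 = 1.1906
20 log₁₀(1.1906) = 1.52 dB

1.5 dB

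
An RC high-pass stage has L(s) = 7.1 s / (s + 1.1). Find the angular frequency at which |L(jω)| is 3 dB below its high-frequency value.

For a single-pole high-pass, the −3 dB point is at the pole: ω = 1.1 rad s⁻¹.

1.1 rad s⁻¹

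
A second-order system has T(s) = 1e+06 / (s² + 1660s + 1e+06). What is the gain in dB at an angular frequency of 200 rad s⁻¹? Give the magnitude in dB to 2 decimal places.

-0.14 dB

|(j200)² + 1660(j200) + 1e+06| = |9.6e+05 + j3.32e+05| = 1.016e+06
|T(j200)| = 1e+06 / 1.016e+06 = 0.98446
20 log₁₀(0.98446) = -0.136 dB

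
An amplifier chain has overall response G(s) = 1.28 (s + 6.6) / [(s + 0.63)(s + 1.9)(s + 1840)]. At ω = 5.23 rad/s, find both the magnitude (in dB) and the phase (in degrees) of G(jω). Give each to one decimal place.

|G| = -74.0 dB, ∠G = -114.9°

|j5.23 + 6.6| = √(5.23² + 6.6²) = 8.421
|j5.23 + 0.63| = √(5.23² + 0.63²) = 5.268
|j5.23 + 1.9| = √(5.23² + 1.9²) = 5.564
|j5.23 + 1840| = √(5.23² + 1840²) = 1840
|G(j5.23)| = 1.28 × 8.421 / (5.268 × 5.564 × 1840) = 0.00019985
20 log₁₀(0.00019985) = -73.99 dB
∠(j5.23 + 6.6) = arctan(5.23/6.6) = 38.39°
∠(j5.23 + 0.63) = arctan(5.23/0.63) = 83.13°
∠(j5.23 + 1.9) = arctan(5.23/1.9) = 70.03°
∠(j5.23 + 1840) = arctan(5.23/1840) = 0.16°
∠G(j5.23) = 38.39° − (83.13° + 70.03° + 0.16°) = -114.93°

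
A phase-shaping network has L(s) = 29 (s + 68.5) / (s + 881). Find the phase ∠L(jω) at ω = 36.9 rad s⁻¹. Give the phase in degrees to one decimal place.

∠(j36.9 + 68.5) = arctan(36.9/68.5) = 28.31°
∠(j36.9 + 881) = arctan(36.9/881) = 2.40°
∠L(j36.9) = 28.31° − 2.40° = 25.91°

25.9°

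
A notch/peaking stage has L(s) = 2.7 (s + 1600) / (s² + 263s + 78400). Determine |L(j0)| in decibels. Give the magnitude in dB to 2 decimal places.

-25.18 dB

L(0) = 2.7 × 1600 / 78400 = 0.055102
20 log₁₀(0.055102) = -25.177 dB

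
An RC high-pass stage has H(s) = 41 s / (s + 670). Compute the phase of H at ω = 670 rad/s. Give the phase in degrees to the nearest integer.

∠(j670) = 90.00°
∠(j670 + 670) = arctan(670/670) = 45.00°
∠H(j670) = 90.00° − 45.00° = 45.00°

45 deg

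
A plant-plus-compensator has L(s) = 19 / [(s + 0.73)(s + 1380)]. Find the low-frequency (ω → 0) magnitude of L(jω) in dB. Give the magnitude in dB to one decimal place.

L(0) = 19 / (0.73 × 1380) = 0.01886
20 log₁₀(0.01886) = -34.49 dB

-34.5 dB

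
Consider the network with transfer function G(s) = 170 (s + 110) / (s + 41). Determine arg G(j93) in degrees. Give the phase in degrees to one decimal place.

∠(j93 + 110) = arctan(93/110) = 40.21°
∠(j93 + 41) = arctan(93/41) = 66.21°
∠G(j93) = 40.21° − 66.21° = -26.00°

-26.0 deg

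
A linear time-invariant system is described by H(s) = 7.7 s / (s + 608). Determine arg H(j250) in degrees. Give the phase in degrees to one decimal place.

67.6 deg

∠(j250) = 90.00°
∠(j250 + 608) = arctan(250/608) = 22.35°
∠H(j250) = 90.00° − 22.35° = 67.65°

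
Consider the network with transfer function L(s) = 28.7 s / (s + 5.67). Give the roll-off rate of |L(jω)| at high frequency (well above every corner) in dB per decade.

0 dB/decade

With 1 zero and 1 pole, the high-frequency asymptotic slope is 20 × (1 − 1) = 0 dB/decade.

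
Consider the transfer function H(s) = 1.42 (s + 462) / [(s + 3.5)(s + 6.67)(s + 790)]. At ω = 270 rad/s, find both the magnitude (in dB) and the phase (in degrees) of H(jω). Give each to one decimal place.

|H| = -98.1 dB, ∠H = -166.4 deg

|j270 + 462| = √(270² + 462²) = 535.1
|j270 + 3.5| = √(270² + 3.5²) = 270
|j270 + 6.67| = √(270² + 6.67²) = 270.1
|j270 + 790| = √(270² + 790²) = 834.9
|H(j270)| = 1.42 × 535.1 / (270 × 270.1 × 834.9) = 1.248e-05
20 log₁₀(1.248e-05) = -98.08 dB
∠(j270 + 462) = arctan(270/462) = 30.30°
∠(j270 + 3.5) = arctan(270/3.5) = 89.26°
∠(j270 + 6.67) = arctan(270/6.67) = 88.58°
∠(j270 + 790) = arctan(270/790) = 18.87°
∠H(j270) = 30.30° − (89.26° + 88.58° + 18.87°) = -166.41°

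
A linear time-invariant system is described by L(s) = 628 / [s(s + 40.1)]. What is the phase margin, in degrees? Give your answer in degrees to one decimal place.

Gain crossover: |L(jω)| = 1 at ω ≈ 14.7 rad s⁻¹.
∠L(j14.7) = −90° − arctan(14.7/40.1) ≈ -110.14°
PM = 180° + (-110.14°) = 69.86°

69.9°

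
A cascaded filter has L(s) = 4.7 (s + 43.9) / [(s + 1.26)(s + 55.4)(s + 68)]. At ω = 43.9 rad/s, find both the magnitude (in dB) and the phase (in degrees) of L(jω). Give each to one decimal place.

|j43.9 + 43.9| = √(43.9² + 43.9²) = 62.08
|j43.9 + 1.26| = √(43.9² + 1.26²) = 43.92
|j43.9 + 55.4| = √(43.9² + 55.4²) = 70.69
|j43.9 + 68| = √(43.9² + 68²) = 80.94
|L(j43.9)| = 4.7 × 62.08 / (43.92 × 70.69 × 80.94) = 0.0011613
20 log₁₀(0.0011613) = -58.70 dB
∠(j43.9 + 43.9) = arctan(43.9/43.9) = 45.00°
∠(j43.9 + 1.26) = arctan(43.9/1.26) = 88.36°
∠(j43.9 + 55.4) = arctan(43.9/55.4) = 38.39°
∠(j43.9 + 68) = arctan(43.9/68) = 32.85°
∠L(j43.9) = 45.00° − (88.36° + 38.39° + 32.85°) = -114.60°

|L| = -58.7 dB, ∠L = -114.6°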